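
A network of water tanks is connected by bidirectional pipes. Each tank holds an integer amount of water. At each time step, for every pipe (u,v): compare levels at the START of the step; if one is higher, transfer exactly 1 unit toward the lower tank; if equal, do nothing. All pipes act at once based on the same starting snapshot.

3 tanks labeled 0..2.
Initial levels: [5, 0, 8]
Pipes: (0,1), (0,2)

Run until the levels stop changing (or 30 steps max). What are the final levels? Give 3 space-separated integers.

Answer: 3 5 5

Derivation:
Step 1: flows [0->1,2->0] -> levels [5 1 7]
Step 2: flows [0->1,2->0] -> levels [5 2 6]
Step 3: flows [0->1,2->0] -> levels [5 3 5]
Step 4: flows [0->1,0=2] -> levels [4 4 5]
Step 5: flows [0=1,2->0] -> levels [5 4 4]
Step 6: flows [0->1,0->2] -> levels [3 5 5]
Step 7: flows [1->0,2->0] -> levels [5 4 4]
  -> period-2 cycle: step 7 state = step 5 state; never stabilizes
  -> state at step 30: (30-5) mod 2 = 1, same as step 6 -> [3 5 5]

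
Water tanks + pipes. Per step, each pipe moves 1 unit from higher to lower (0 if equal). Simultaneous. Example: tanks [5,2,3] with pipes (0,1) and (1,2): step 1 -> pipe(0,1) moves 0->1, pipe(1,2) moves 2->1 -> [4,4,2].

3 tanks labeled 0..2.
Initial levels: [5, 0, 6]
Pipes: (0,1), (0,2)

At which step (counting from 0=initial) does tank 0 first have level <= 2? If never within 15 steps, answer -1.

Step 1: flows [0->1,2->0] -> levels [5 1 5]
Step 2: flows [0->1,0=2] -> levels [4 2 5]
Step 3: flows [0->1,2->0] -> levels [4 3 4]
Step 4: flows [0->1,0=2] -> levels [3 4 4]
Step 5: flows [1->0,2->0] -> levels [5 3 3]
Step 6: flows [0->1,0->2] -> levels [3 4 4]
  -> period-2 cycle (repeats step 4); tank 0 never drops to <=2
Tank 0 never reaches <=2 within 15 steps

Answer: -1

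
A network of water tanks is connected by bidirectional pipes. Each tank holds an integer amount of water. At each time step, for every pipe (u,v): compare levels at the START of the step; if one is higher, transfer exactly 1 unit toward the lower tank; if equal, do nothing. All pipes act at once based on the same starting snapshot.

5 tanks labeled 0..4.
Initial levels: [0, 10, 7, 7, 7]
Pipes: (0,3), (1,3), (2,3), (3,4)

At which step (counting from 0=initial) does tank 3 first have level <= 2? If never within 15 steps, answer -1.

Step 1: flows [3->0,1->3,2=3,3=4] -> levels [1 9 7 7 7]
Step 2: flows [3->0,1->3,2=3,3=4] -> levels [2 8 7 7 7]
Step 3: flows [3->0,1->3,2=3,3=4] -> levels [3 7 7 7 7]
Step 4: flows [3->0,1=3,2=3,3=4] -> levels [4 7 7 6 7]
Step 5: flows [3->0,1->3,2->3,4->3] -> levels [5 6 6 8 6]
Step 6: flows [3->0,3->1,3->2,3->4] -> levels [6 7 7 4 7]
Step 7: flows [0->3,1->3,2->3,4->3] -> levels [5 6 6 8 6]
  -> period-2 cycle (repeats step 5); tank 3 never drops to <=2
Tank 3 never reaches <=2 within 15 steps

Answer: -1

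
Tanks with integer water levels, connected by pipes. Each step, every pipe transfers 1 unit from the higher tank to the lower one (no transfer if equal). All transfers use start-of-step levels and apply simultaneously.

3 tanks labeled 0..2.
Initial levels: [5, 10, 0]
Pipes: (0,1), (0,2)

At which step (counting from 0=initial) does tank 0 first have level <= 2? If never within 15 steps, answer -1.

Step 1: flows [1->0,0->2] -> levels [5 9 1]
Step 2: flows [1->0,0->2] -> levels [5 8 2]
Step 3: flows [1->0,0->2] -> levels [5 7 3]
Step 4: flows [1->0,0->2] -> levels [5 6 4]
Step 5: flows [1->0,0->2] -> levels [5 5 5]
Step 6: flows [0=1,0=2] -> levels [5 5 5]
  -> stable; tank 0 stays at 5 > 2
Tank 0 never reaches <=2 within 15 steps

Answer: -1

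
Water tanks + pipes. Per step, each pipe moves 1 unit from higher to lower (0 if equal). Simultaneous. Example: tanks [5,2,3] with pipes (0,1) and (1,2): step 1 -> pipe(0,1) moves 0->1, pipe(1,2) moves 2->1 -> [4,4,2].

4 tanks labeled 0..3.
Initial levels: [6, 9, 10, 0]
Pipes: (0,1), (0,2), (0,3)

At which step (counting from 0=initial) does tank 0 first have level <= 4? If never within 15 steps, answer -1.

Answer: 7

Derivation:
Step 1: flows [1->0,2->0,0->3] -> levels [7 8 9 1]
Step 2: flows [1->0,2->0,0->3] -> levels [8 7 8 2]
Step 3: flows [0->1,0=2,0->3] -> levels [6 8 8 3]
Step 4: flows [1->0,2->0,0->3] -> levels [7 7 7 4]
Step 5: flows [0=1,0=2,0->3] -> levels [6 7 7 5]
Step 6: flows [1->0,2->0,0->3] -> levels [7 6 6 6]
Step 7: flows [0->1,0->2,0->3] -> levels [4 7 7 7]
Tank 0 first reaches <=4 at step 7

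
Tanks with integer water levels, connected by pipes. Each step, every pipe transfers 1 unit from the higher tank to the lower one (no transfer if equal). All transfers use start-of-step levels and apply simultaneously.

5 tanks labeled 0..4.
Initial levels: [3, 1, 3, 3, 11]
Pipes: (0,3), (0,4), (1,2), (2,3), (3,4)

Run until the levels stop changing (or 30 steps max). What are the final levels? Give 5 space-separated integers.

Step 1: flows [0=3,4->0,2->1,2=3,4->3] -> levels [4 2 2 4 9]
Step 2: flows [0=3,4->0,1=2,3->2,4->3] -> levels [5 2 3 4 7]
Step 3: flows [0->3,4->0,2->1,3->2,4->3] -> levels [5 3 3 5 5]
Step 4: flows [0=3,0=4,1=2,3->2,3=4] -> levels [5 3 4 4 5]
Step 5: flows [0->3,0=4,2->1,2=3,4->3] -> levels [4 4 3 6 4]
Step 6: flows [3->0,0=4,1->2,3->2,3->4] -> levels [5 3 5 3 5]
Step 7: flows [0->3,0=4,2->1,2->3,4->3] -> levels [4 4 3 6 4]
  -> period-2 cycle: step 7 state = step 5 state; never stabilizes
  -> state at step 30: (30-5) mod 2 = 1, same as step 6 -> [5 3 5 3 5]

Answer: 5 3 5 3 5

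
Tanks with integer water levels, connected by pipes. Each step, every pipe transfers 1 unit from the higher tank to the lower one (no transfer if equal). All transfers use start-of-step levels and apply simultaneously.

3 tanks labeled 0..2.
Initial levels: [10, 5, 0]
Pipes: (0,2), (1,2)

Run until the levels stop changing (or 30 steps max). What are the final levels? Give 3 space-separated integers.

Step 1: flows [0->2,1->2] -> levels [9 4 2]
Step 2: flows [0->2,1->2] -> levels [8 3 4]
Step 3: flows [0->2,2->1] -> levels [7 4 4]
Step 4: flows [0->2,1=2] -> levels [6 4 5]
Step 5: flows [0->2,2->1] -> levels [5 5 5]
Step 6: flows [0=2,1=2] -> levels [5 5 5]
  -> stable (no change)

Answer: 5 5 5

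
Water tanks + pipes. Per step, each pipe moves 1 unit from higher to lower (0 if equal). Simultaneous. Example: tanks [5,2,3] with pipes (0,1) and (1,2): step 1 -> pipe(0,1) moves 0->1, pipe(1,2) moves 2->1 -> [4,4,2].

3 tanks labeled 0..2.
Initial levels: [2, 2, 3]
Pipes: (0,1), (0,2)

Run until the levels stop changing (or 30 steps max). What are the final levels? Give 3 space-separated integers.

Step 1: flows [0=1,2->0] -> levels [3 2 2]
Step 2: flows [0->1,0->2] -> levels [1 3 3]
Step 3: flows [1->0,2->0] -> levels [3 2 2]
  -> period-2 cycle: step 3 state = step 1 state; never stabilizes
  -> state at step 30: (30-1) mod 2 = 1, same as step 2 -> [1 3 3]

Answer: 1 3 3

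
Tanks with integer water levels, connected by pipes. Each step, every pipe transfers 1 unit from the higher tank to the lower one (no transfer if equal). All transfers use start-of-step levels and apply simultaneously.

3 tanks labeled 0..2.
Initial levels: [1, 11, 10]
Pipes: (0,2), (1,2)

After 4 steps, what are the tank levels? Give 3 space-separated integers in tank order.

Step 1: flows [2->0,1->2] -> levels [2 10 10]
Step 2: flows [2->0,1=2] -> levels [3 10 9]
Step 3: flows [2->0,1->2] -> levels [4 9 9]
Step 4: flows [2->0,1=2] -> levels [5 9 8]

Answer: 5 9 8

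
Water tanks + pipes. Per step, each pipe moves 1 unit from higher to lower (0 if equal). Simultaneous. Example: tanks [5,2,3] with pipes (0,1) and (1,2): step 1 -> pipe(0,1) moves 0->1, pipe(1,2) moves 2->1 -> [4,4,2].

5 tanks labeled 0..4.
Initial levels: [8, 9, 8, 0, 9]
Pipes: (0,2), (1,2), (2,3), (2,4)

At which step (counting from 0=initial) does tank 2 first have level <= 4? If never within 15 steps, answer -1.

Step 1: flows [0=2,1->2,2->3,4->2] -> levels [8 8 9 1 8]
Step 2: flows [2->0,2->1,2->3,2->4] -> levels [9 9 5 2 9]
Step 3: flows [0->2,1->2,2->3,4->2] -> levels [8 8 7 3 8]
Step 4: flows [0->2,1->2,2->3,4->2] -> levels [7 7 9 4 7]
Step 5: flows [2->0,2->1,2->3,2->4] -> levels [8 8 5 5 8]
Step 6: flows [0->2,1->2,2=3,4->2] -> levels [7 7 8 5 7]
Step 7: flows [2->0,2->1,2->3,2->4] -> levels [8 8 4 6 8]
Tank 2 first reaches <=4 at step 7

Answer: 7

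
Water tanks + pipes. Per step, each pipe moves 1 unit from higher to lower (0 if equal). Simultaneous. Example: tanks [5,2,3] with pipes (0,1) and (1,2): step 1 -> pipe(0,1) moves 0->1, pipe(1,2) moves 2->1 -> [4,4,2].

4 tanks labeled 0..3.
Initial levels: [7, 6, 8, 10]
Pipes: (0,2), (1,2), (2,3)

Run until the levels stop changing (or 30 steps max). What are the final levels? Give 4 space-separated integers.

Answer: 7 7 9 8

Derivation:
Step 1: flows [2->0,2->1,3->2] -> levels [8 7 7 9]
Step 2: flows [0->2,1=2,3->2] -> levels [7 7 9 8]
Step 3: flows [2->0,2->1,2->3] -> levels [8 8 6 9]
Step 4: flows [0->2,1->2,3->2] -> levels [7 7 9 8]
  -> period-2 cycle: step 4 state = step 2 state; never stabilizes
  -> state at step 30: (30-2) mod 2 = 0, same as step 2 -> [7 7 9 8]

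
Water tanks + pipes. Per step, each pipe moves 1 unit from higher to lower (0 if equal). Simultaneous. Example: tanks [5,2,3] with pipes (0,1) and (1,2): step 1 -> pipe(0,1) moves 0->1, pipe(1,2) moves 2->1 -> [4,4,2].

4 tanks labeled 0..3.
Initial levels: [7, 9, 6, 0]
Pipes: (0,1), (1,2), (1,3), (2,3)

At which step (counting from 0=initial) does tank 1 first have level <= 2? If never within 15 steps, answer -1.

Answer: -1

Derivation:
Step 1: flows [1->0,1->2,1->3,2->3] -> levels [8 6 6 2]
Step 2: flows [0->1,1=2,1->3,2->3] -> levels [7 6 5 4]
Step 3: flows [0->1,1->2,1->3,2->3] -> levels [6 5 5 6]
Step 4: flows [0->1,1=2,3->1,3->2] -> levels [5 7 6 4]
Step 5: flows [1->0,1->2,1->3,2->3] -> levels [6 4 6 6]
Step 6: flows [0->1,2->1,3->1,2=3] -> levels [5 7 5 5]
Step 7: flows [1->0,1->2,1->3,2=3] -> levels [6 4 6 6]
  -> period-2 cycle (repeats step 5); tank 1 never drops to <=2
Tank 1 never reaches <=2 within 15 steps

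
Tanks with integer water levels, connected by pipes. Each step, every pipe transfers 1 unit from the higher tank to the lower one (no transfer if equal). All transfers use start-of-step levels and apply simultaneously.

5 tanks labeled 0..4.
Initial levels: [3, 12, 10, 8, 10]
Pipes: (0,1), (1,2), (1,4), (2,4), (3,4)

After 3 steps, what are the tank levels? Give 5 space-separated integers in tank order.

Step 1: flows [1->0,1->2,1->4,2=4,4->3] -> levels [4 9 11 9 10]
Step 2: flows [1->0,2->1,4->1,2->4,4->3] -> levels [5 10 9 10 9]
Step 3: flows [1->0,1->2,1->4,2=4,3->4] -> levels [6 7 10 9 11]

Answer: 6 7 10 9 11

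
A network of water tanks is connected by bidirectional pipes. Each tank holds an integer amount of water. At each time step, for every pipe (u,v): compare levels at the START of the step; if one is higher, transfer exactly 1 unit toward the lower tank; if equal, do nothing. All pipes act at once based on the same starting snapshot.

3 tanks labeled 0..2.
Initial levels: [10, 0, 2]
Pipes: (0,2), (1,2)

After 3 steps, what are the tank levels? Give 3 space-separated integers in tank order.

Step 1: flows [0->2,2->1] -> levels [9 1 2]
Step 2: flows [0->2,2->1] -> levels [8 2 2]
Step 3: flows [0->2,1=2] -> levels [7 2 3]

Answer: 7 2 3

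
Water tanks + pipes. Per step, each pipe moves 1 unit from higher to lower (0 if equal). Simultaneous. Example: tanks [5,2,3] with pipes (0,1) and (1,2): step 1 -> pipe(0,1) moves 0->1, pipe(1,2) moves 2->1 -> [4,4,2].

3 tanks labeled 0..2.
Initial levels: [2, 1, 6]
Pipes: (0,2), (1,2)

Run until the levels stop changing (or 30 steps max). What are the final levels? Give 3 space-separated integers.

Step 1: flows [2->0,2->1] -> levels [3 2 4]
Step 2: flows [2->0,2->1] -> levels [4 3 2]
Step 3: flows [0->2,1->2] -> levels [3 2 4]
  -> period-2 cycle: step 3 state = step 1 state; never stabilizes
  -> state at step 30: (30-1) mod 2 = 1, same as step 2 -> [4 3 2]

Answer: 4 3 2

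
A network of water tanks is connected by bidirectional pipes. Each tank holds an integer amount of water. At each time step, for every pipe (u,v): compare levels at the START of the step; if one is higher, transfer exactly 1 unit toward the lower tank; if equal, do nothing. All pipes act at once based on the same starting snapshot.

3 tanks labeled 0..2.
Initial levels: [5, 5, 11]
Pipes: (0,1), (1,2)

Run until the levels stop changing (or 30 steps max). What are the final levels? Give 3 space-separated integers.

Answer: 7 7 7

Derivation:
Step 1: flows [0=1,2->1] -> levels [5 6 10]
Step 2: flows [1->0,2->1] -> levels [6 6 9]
Step 3: flows [0=1,2->1] -> levels [6 7 8]
Step 4: flows [1->0,2->1] -> levels [7 7 7]
Step 5: flows [0=1,1=2] -> levels [7 7 7]
  -> stable (no change)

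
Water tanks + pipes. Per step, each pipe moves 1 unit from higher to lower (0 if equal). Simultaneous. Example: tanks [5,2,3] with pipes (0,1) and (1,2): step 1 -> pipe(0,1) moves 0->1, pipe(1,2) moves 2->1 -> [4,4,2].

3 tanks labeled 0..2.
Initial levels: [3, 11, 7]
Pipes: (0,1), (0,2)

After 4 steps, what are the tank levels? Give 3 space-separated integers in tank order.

Step 1: flows [1->0,2->0] -> levels [5 10 6]
Step 2: flows [1->0,2->0] -> levels [7 9 5]
Step 3: flows [1->0,0->2] -> levels [7 8 6]
Step 4: flows [1->0,0->2] -> levels [7 7 7]

Answer: 7 7 7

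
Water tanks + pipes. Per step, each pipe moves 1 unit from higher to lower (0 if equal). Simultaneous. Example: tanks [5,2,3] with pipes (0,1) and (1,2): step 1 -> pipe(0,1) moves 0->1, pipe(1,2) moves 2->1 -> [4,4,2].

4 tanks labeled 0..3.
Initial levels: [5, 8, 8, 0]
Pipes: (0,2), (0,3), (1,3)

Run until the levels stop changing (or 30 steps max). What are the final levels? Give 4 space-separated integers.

Step 1: flows [2->0,0->3,1->3] -> levels [5 7 7 2]
Step 2: flows [2->0,0->3,1->3] -> levels [5 6 6 4]
Step 3: flows [2->0,0->3,1->3] -> levels [5 5 5 6]
Step 4: flows [0=2,3->0,3->1] -> levels [6 6 5 4]
Step 5: flows [0->2,0->3,1->3] -> levels [4 5 6 6]
Step 6: flows [2->0,3->0,3->1] -> levels [6 6 5 4]
  -> period-2 cycle: step 6 state = step 4 state; never stabilizes
  -> state at step 30: (30-4) mod 2 = 0, same as step 4 -> [6 6 5 4]

Answer: 6 6 5 4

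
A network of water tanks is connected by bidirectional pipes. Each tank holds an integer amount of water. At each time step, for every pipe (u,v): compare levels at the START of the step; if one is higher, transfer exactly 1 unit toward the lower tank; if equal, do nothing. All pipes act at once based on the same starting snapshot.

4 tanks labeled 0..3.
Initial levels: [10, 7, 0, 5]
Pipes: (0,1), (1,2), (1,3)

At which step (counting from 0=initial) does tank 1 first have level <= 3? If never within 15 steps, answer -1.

Step 1: flows [0->1,1->2,1->3] -> levels [9 6 1 6]
Step 2: flows [0->1,1->2,1=3] -> levels [8 6 2 6]
Step 3: flows [0->1,1->2,1=3] -> levels [7 6 3 6]
Step 4: flows [0->1,1->2,1=3] -> levels [6 6 4 6]
Step 5: flows [0=1,1->2,1=3] -> levels [6 5 5 6]
Step 6: flows [0->1,1=2,3->1] -> levels [5 7 5 5]
Step 7: flows [1->0,1->2,1->3] -> levels [6 4 6 6]
Step 8: flows [0->1,2->1,3->1] -> levels [5 7 5 5]
  -> period-2 cycle (repeats step 6); tank 1 never drops to <=3
Tank 1 never reaches <=3 within 15 steps

Answer: -1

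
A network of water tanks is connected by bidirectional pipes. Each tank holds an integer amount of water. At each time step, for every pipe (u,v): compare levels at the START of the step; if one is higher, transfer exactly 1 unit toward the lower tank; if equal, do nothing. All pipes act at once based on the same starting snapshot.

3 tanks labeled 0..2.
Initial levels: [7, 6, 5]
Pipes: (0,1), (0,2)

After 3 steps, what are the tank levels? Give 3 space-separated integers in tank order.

Answer: 5 7 6

Derivation:
Step 1: flows [0->1,0->2] -> levels [5 7 6]
Step 2: flows [1->0,2->0] -> levels [7 6 5]
  -> period-2 cycle: step 2 state = step 0 state
  -> state at step 3: (3-0) mod 2 = 1, same as step 1 -> [5 7 6]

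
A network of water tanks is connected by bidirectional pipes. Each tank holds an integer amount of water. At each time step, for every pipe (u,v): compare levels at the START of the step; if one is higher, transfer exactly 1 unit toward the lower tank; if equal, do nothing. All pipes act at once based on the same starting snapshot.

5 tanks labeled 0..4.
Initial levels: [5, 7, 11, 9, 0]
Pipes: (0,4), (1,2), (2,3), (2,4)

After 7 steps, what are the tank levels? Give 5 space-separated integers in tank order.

Step 1: flows [0->4,2->1,2->3,2->4] -> levels [4 8 8 10 2]
Step 2: flows [0->4,1=2,3->2,2->4] -> levels [3 8 8 9 4]
Step 3: flows [4->0,1=2,3->2,2->4] -> levels [4 8 8 8 4]
Step 4: flows [0=4,1=2,2=3,2->4] -> levels [4 8 7 8 5]
Step 5: flows [4->0,1->2,3->2,2->4] -> levels [5 7 8 7 5]
Step 6: flows [0=4,2->1,2->3,2->4] -> levels [5 8 5 8 6]
Step 7: flows [4->0,1->2,3->2,4->2] -> levels [6 7 8 7 4]

Answer: 6 7 8 7 4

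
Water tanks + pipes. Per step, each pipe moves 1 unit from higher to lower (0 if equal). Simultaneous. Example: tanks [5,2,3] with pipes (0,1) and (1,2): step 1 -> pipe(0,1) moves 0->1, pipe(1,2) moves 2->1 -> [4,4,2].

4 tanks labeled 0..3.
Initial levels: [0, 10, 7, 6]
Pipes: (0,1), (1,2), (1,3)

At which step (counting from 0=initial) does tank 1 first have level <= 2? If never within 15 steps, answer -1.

Answer: -1

Derivation:
Step 1: flows [1->0,1->2,1->3] -> levels [1 7 8 7]
Step 2: flows [1->0,2->1,1=3] -> levels [2 7 7 7]
Step 3: flows [1->0,1=2,1=3] -> levels [3 6 7 7]
Step 4: flows [1->0,2->1,3->1] -> levels [4 7 6 6]
Step 5: flows [1->0,1->2,1->3] -> levels [5 4 7 7]
Step 6: flows [0->1,2->1,3->1] -> levels [4 7 6 6]
  -> period-2 cycle (repeats step 4); tank 1 never drops to <=2
Tank 1 never reaches <=2 within 15 steps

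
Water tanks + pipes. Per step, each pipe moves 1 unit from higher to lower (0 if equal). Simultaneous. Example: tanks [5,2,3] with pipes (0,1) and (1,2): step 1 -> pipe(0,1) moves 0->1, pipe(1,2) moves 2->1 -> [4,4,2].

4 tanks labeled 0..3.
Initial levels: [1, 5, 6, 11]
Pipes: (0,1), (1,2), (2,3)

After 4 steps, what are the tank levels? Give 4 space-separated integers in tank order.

Step 1: flows [1->0,2->1,3->2] -> levels [2 5 6 10]
Step 2: flows [1->0,2->1,3->2] -> levels [3 5 6 9]
Step 3: flows [1->0,2->1,3->2] -> levels [4 5 6 8]
Step 4: flows [1->0,2->1,3->2] -> levels [5 5 6 7]

Answer: 5 5 6 7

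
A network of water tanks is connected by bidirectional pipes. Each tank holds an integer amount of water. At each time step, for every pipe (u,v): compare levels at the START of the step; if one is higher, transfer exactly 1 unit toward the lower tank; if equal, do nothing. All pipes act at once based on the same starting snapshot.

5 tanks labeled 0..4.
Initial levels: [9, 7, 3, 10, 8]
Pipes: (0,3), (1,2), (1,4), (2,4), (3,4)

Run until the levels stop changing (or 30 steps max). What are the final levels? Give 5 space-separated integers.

Step 1: flows [3->0,1->2,4->1,4->2,3->4] -> levels [10 7 5 8 7]
Step 2: flows [0->3,1->2,1=4,4->2,3->4] -> levels [9 6 7 8 7]
Step 3: flows [0->3,2->1,4->1,2=4,3->4] -> levels [8 8 6 8 7]
Step 4: flows [0=3,1->2,1->4,4->2,3->4] -> levels [8 6 8 7 8]
Step 5: flows [0->3,2->1,4->1,2=4,4->3] -> levels [7 8 7 9 6]
Step 6: flows [3->0,1->2,1->4,2->4,3->4] -> levels [8 6 7 7 9]
Step 7: flows [0->3,2->1,4->1,4->2,4->3] -> levels [7 8 7 9 6]
  -> period-2 cycle: step 7 state = step 5 state; never stabilizes
  -> state at step 30: (30-5) mod 2 = 1, same as step 6 -> [8 6 7 7 9]

Answer: 8 6 7 7 9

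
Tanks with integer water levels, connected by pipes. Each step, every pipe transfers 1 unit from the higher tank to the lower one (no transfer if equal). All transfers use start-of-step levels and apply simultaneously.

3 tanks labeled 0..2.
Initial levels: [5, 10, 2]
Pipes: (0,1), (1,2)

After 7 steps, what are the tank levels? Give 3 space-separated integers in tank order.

Step 1: flows [1->0,1->2] -> levels [6 8 3]
Step 2: flows [1->0,1->2] -> levels [7 6 4]
Step 3: flows [0->1,1->2] -> levels [6 6 5]
Step 4: flows [0=1,1->2] -> levels [6 5 6]
Step 5: flows [0->1,2->1] -> levels [5 7 5]
Step 6: flows [1->0,1->2] -> levels [6 5 6]
  -> period-2 cycle: step 6 state = step 4 state
  -> state at step 7: (7-4) mod 2 = 1, same as step 5 -> [5 7 5]

Answer: 5 7 5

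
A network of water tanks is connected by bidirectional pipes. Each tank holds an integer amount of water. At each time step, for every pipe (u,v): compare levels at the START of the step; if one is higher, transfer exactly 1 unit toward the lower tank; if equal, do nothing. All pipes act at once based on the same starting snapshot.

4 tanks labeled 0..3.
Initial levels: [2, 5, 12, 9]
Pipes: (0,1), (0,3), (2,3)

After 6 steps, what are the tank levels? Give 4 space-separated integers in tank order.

Answer: 7 6 8 7

Derivation:
Step 1: flows [1->0,3->0,2->3] -> levels [4 4 11 9]
Step 2: flows [0=1,3->0,2->3] -> levels [5 4 10 9]
Step 3: flows [0->1,3->0,2->3] -> levels [5 5 9 9]
Step 4: flows [0=1,3->0,2=3] -> levels [6 5 9 8]
Step 5: flows [0->1,3->0,2->3] -> levels [6 6 8 8]
Step 6: flows [0=1,3->0,2=3] -> levels [7 6 8 7]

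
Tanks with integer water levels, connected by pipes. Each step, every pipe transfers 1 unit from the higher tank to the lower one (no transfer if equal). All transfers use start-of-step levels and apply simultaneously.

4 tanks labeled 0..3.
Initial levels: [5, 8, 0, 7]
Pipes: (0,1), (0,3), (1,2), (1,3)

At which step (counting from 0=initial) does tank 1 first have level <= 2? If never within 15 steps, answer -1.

Answer: -1

Derivation:
Step 1: flows [1->0,3->0,1->2,1->3] -> levels [7 5 1 7]
Step 2: flows [0->1,0=3,1->2,3->1] -> levels [6 6 2 6]
Step 3: flows [0=1,0=3,1->2,1=3] -> levels [6 5 3 6]
Step 4: flows [0->1,0=3,1->2,3->1] -> levels [5 6 4 5]
Step 5: flows [1->0,0=3,1->2,1->3] -> levels [6 3 5 6]
Step 6: flows [0->1,0=3,2->1,3->1] -> levels [5 6 4 5]
  -> period-2 cycle (repeats step 4); tank 1 never drops to <=2
Tank 1 never reaches <=2 within 15 steps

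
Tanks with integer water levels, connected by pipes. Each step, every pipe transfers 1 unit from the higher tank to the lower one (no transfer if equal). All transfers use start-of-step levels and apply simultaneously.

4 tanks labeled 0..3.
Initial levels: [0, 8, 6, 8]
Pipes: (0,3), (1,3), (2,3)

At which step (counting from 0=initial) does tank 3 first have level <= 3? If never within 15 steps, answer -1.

Step 1: flows [3->0,1=3,3->2] -> levels [1 8 7 6]
Step 2: flows [3->0,1->3,2->3] -> levels [2 7 6 7]
Step 3: flows [3->0,1=3,3->2] -> levels [3 7 7 5]
Step 4: flows [3->0,1->3,2->3] -> levels [4 6 6 6]
Step 5: flows [3->0,1=3,2=3] -> levels [5 6 6 5]
Step 6: flows [0=3,1->3,2->3] -> levels [5 5 5 7]
Step 7: flows [3->0,3->1,3->2] -> levels [6 6 6 4]
Step 8: flows [0->3,1->3,2->3] -> levels [5 5 5 7]
  -> period-2 cycle (repeats step 6); tank 3 never drops to <=3
Tank 3 never reaches <=3 within 15 steps

Answer: -1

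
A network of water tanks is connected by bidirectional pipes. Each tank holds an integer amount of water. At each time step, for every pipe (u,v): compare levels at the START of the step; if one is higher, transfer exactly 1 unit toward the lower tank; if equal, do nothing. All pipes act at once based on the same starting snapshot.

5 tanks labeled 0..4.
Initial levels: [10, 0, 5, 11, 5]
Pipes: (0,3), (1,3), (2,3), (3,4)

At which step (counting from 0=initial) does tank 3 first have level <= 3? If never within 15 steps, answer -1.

Step 1: flows [3->0,3->1,3->2,3->4] -> levels [11 1 6 7 6]
Step 2: flows [0->3,3->1,3->2,3->4] -> levels [10 2 7 5 7]
Step 3: flows [0->3,3->1,2->3,4->3] -> levels [9 3 6 7 6]
Step 4: flows [0->3,3->1,3->2,3->4] -> levels [8 4 7 5 7]
Step 5: flows [0->3,3->1,2->3,4->3] -> levels [7 5 6 7 6]
Step 6: flows [0=3,3->1,3->2,3->4] -> levels [7 6 7 4 7]
Step 7: flows [0->3,1->3,2->3,4->3] -> levels [6 5 6 8 6]
Step 8: flows [3->0,3->1,3->2,3->4] -> levels [7 6 7 4 7]
  -> period-2 cycle (repeats step 6); tank 3 never drops to <=3
Tank 3 never reaches <=3 within 15 steps

Answer: -1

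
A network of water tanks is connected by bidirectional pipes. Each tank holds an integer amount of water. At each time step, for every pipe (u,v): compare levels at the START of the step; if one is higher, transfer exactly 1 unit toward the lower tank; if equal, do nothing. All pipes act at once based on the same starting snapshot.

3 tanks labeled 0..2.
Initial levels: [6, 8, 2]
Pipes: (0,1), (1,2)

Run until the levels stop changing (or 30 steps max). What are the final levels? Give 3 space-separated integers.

Answer: 5 6 5

Derivation:
Step 1: flows [1->0,1->2] -> levels [7 6 3]
Step 2: flows [0->1,1->2] -> levels [6 6 4]
Step 3: flows [0=1,1->2] -> levels [6 5 5]
Step 4: flows [0->1,1=2] -> levels [5 6 5]
Step 5: flows [1->0,1->2] -> levels [6 4 6]
Step 6: flows [0->1,2->1] -> levels [5 6 5]
  -> period-2 cycle: step 6 state = step 4 state; never stabilizes
  -> state at step 30: (30-4) mod 2 = 0, same as step 4 -> [5 6 5]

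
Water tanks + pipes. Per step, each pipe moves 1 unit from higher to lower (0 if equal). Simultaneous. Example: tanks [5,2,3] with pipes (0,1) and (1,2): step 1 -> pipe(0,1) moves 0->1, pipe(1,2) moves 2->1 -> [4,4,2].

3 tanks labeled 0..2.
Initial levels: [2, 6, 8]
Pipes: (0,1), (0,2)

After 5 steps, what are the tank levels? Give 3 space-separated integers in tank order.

Step 1: flows [1->0,2->0] -> levels [4 5 7]
Step 2: flows [1->0,2->0] -> levels [6 4 6]
Step 3: flows [0->1,0=2] -> levels [5 5 6]
Step 4: flows [0=1,2->0] -> levels [6 5 5]
Step 5: flows [0->1,0->2] -> levels [4 6 6]

Answer: 4 6 6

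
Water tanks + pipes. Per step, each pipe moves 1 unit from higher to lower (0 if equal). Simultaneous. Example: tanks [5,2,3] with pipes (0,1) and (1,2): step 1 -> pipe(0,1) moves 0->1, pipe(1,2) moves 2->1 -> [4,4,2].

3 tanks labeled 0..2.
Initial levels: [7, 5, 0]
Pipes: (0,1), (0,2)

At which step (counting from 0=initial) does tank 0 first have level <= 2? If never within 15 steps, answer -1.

Answer: -1

Derivation:
Step 1: flows [0->1,0->2] -> levels [5 6 1]
Step 2: flows [1->0,0->2] -> levels [5 5 2]
Step 3: flows [0=1,0->2] -> levels [4 5 3]
Step 4: flows [1->0,0->2] -> levels [4 4 4]
Step 5: flows [0=1,0=2] -> levels [4 4 4]
  -> stable; tank 0 stays at 4 > 2
Tank 0 never reaches <=2 within 15 steps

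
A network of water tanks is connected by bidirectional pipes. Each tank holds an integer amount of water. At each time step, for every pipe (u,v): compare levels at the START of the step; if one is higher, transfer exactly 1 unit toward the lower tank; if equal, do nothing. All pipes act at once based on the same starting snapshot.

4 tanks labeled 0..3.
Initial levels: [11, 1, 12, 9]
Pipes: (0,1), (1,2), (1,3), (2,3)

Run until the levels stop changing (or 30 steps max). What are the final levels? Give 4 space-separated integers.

Step 1: flows [0->1,2->1,3->1,2->3] -> levels [10 4 10 9]
Step 2: flows [0->1,2->1,3->1,2->3] -> levels [9 7 8 9]
Step 3: flows [0->1,2->1,3->1,3->2] -> levels [8 10 8 7]
Step 4: flows [1->0,1->2,1->3,2->3] -> levels [9 7 8 9]
  -> period-2 cycle: step 4 state = step 2 state; never stabilizes
  -> state at step 30: (30-2) mod 2 = 0, same as step 2 -> [9 7 8 9]

Answer: 9 7 8 9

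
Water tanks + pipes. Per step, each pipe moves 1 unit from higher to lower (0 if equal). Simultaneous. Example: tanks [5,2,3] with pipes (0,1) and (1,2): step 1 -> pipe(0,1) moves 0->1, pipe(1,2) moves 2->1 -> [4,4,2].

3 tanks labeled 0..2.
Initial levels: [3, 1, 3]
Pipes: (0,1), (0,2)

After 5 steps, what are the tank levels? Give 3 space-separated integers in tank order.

Step 1: flows [0->1,0=2] -> levels [2 2 3]
Step 2: flows [0=1,2->0] -> levels [3 2 2]
Step 3: flows [0->1,0->2] -> levels [1 3 3]
Step 4: flows [1->0,2->0] -> levels [3 2 2]
  -> period-2 cycle: step 4 state = step 2 state
  -> state at step 5: (5-2) mod 2 = 1, same as step 3 -> [1 3 3]

Answer: 1 3 3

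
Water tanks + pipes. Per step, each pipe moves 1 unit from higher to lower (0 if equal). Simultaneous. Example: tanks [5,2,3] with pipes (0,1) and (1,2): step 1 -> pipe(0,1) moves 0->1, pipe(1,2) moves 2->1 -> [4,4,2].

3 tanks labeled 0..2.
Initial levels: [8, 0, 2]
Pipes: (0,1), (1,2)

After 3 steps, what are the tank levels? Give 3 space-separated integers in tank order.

Step 1: flows [0->1,2->1] -> levels [7 2 1]
Step 2: flows [0->1,1->2] -> levels [6 2 2]
Step 3: flows [0->1,1=2] -> levels [5 3 2]

Answer: 5 3 2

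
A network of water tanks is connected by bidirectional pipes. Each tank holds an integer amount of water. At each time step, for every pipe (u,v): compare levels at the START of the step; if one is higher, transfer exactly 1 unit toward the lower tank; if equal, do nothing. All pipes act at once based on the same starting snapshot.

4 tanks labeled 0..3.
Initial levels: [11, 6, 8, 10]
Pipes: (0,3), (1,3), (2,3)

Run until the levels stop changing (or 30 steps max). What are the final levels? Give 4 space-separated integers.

Step 1: flows [0->3,3->1,3->2] -> levels [10 7 9 9]
Step 2: flows [0->3,3->1,2=3] -> levels [9 8 9 9]
Step 3: flows [0=3,3->1,2=3] -> levels [9 9 9 8]
Step 4: flows [0->3,1->3,2->3] -> levels [8 8 8 11]
Step 5: flows [3->0,3->1,3->2] -> levels [9 9 9 8]
  -> period-2 cycle: step 5 state = step 3 state; never stabilizes
  -> state at step 30: (30-3) mod 2 = 1, same as step 4 -> [8 8 8 11]

Answer: 8 8 8 11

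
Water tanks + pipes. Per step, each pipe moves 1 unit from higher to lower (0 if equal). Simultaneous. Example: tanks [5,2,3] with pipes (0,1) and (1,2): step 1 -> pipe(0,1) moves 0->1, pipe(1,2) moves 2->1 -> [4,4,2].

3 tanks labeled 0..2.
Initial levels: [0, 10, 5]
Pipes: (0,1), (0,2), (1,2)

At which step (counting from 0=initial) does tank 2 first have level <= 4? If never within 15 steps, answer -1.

Answer: -1

Derivation:
Step 1: flows [1->0,2->0,1->2] -> levels [2 8 5]
Step 2: flows [1->0,2->0,1->2] -> levels [4 6 5]
Step 3: flows [1->0,2->0,1->2] -> levels [6 4 5]
Step 4: flows [0->1,0->2,2->1] -> levels [4 6 5]
  -> period-2 cycle (repeats step 2); tank 2 never drops to <=4
Tank 2 never reaches <=4 within 15 steps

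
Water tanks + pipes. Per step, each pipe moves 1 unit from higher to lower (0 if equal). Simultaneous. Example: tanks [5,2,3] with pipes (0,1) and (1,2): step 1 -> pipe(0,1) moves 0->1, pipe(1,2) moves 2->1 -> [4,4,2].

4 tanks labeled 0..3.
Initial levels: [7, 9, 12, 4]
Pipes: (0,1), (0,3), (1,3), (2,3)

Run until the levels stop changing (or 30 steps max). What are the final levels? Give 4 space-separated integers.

Answer: 7 7 8 10

Derivation:
Step 1: flows [1->0,0->3,1->3,2->3] -> levels [7 7 11 7]
Step 2: flows [0=1,0=3,1=3,2->3] -> levels [7 7 10 8]
Step 3: flows [0=1,3->0,3->1,2->3] -> levels [8 8 9 7]
Step 4: flows [0=1,0->3,1->3,2->3] -> levels [7 7 8 10]
Step 5: flows [0=1,3->0,3->1,3->2] -> levels [8 8 9 7]
  -> period-2 cycle: step 5 state = step 3 state; never stabilizes
  -> state at step 30: (30-3) mod 2 = 1, same as step 4 -> [7 7 8 10]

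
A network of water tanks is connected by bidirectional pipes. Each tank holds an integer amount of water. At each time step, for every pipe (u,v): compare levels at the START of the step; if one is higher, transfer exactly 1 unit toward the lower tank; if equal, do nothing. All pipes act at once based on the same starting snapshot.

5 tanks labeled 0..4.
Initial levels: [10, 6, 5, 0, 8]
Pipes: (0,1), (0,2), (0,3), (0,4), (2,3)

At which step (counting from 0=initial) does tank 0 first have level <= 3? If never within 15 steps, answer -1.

Answer: -1

Derivation:
Step 1: flows [0->1,0->2,0->3,0->4,2->3] -> levels [6 7 5 2 9]
Step 2: flows [1->0,0->2,0->3,4->0,2->3] -> levels [6 6 5 4 8]
Step 3: flows [0=1,0->2,0->3,4->0,2->3] -> levels [5 6 5 6 7]
Step 4: flows [1->0,0=2,3->0,4->0,3->2] -> levels [8 5 6 4 6]
Step 5: flows [0->1,0->2,0->3,0->4,2->3] -> levels [4 6 6 6 7]
Step 6: flows [1->0,2->0,3->0,4->0,2=3] -> levels [8 5 5 5 6]
Step 7: flows [0->1,0->2,0->3,0->4,2=3] -> levels [4 6 6 6 7]
  -> period-2 cycle (repeats step 5); tank 0 never drops to <=3
Tank 0 never reaches <=3 within 15 steps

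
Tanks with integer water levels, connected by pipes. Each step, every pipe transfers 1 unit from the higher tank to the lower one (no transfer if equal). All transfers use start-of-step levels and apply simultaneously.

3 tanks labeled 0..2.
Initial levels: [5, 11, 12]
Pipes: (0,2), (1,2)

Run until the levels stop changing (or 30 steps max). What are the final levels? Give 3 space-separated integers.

Step 1: flows [2->0,2->1] -> levels [6 12 10]
Step 2: flows [2->0,1->2] -> levels [7 11 10]
Step 3: flows [2->0,1->2] -> levels [8 10 10]
Step 4: flows [2->0,1=2] -> levels [9 10 9]
Step 5: flows [0=2,1->2] -> levels [9 9 10]
Step 6: flows [2->0,2->1] -> levels [10 10 8]
Step 7: flows [0->2,1->2] -> levels [9 9 10]
  -> period-2 cycle: step 7 state = step 5 state; never stabilizes
  -> state at step 30: (30-5) mod 2 = 1, same as step 6 -> [10 10 8]

Answer: 10 10 8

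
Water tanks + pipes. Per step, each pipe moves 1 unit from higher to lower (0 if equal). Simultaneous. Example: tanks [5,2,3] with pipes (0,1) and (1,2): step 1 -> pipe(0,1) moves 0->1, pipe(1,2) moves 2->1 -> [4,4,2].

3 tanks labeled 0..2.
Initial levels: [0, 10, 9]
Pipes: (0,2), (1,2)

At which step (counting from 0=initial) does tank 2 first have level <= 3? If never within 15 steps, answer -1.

Step 1: flows [2->0,1->2] -> levels [1 9 9]
Step 2: flows [2->0,1=2] -> levels [2 9 8]
Step 3: flows [2->0,1->2] -> levels [3 8 8]
Step 4: flows [2->0,1=2] -> levels [4 8 7]
Step 5: flows [2->0,1->2] -> levels [5 7 7]
Step 6: flows [2->0,1=2] -> levels [6 7 6]
Step 7: flows [0=2,1->2] -> levels [6 6 7]
Step 8: flows [2->0,2->1] -> levels [7 7 5]
Step 9: flows [0->2,1->2] -> levels [6 6 7]
  -> period-2 cycle (repeats step 7); tank 2 never drops to <=3
Tank 2 never reaches <=3 within 15 steps

Answer: -1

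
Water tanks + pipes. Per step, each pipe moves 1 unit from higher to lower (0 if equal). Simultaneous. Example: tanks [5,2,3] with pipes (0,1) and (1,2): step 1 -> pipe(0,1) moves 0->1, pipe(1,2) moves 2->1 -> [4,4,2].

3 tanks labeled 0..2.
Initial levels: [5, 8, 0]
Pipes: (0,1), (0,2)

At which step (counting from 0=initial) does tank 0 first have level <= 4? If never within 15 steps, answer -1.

Answer: 4

Derivation:
Step 1: flows [1->0,0->2] -> levels [5 7 1]
Step 2: flows [1->0,0->2] -> levels [5 6 2]
Step 3: flows [1->0,0->2] -> levels [5 5 3]
Step 4: flows [0=1,0->2] -> levels [4 5 4]
Tank 0 first reaches <=4 at step 4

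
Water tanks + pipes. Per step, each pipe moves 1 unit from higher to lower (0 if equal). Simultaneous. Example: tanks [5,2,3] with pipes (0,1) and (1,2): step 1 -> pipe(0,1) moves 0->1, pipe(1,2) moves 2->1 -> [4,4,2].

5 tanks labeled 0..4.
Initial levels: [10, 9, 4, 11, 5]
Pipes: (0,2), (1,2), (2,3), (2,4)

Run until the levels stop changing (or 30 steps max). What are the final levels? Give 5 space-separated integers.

Answer: 8 8 9 8 6

Derivation:
Step 1: flows [0->2,1->2,3->2,4->2] -> levels [9 8 8 10 4]
Step 2: flows [0->2,1=2,3->2,2->4] -> levels [8 8 9 9 5]
Step 3: flows [2->0,2->1,2=3,2->4] -> levels [9 9 6 9 6]
Step 4: flows [0->2,1->2,3->2,2=4] -> levels [8 8 9 8 6]
Step 5: flows [2->0,2->1,2->3,2->4] -> levels [9 9 5 9 7]
Step 6: flows [0->2,1->2,3->2,4->2] -> levels [8 8 9 8 6]
  -> period-2 cycle: step 6 state = step 4 state; never stabilizes
  -> state at step 30: (30-4) mod 2 = 0, same as step 4 -> [8 8 9 8 6]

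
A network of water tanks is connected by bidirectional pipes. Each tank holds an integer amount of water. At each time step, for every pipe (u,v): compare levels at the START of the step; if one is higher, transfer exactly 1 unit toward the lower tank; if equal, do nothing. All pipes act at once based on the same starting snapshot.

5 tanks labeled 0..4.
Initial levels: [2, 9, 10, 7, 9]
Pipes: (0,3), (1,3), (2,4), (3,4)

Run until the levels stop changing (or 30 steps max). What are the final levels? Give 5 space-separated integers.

Answer: 6 7 9 8 7

Derivation:
Step 1: flows [3->0,1->3,2->4,4->3] -> levels [3 8 9 8 9]
Step 2: flows [3->0,1=3,2=4,4->3] -> levels [4 8 9 8 8]
Step 3: flows [3->0,1=3,2->4,3=4] -> levels [5 8 8 7 9]
Step 4: flows [3->0,1->3,4->2,4->3] -> levels [6 7 9 8 7]
Step 5: flows [3->0,3->1,2->4,3->4] -> levels [7 8 8 5 9]
Step 6: flows [0->3,1->3,4->2,4->3] -> levels [6 7 9 8 7]
  -> period-2 cycle: step 6 state = step 4 state; never stabilizes
  -> state at step 30: (30-4) mod 2 = 0, same as step 4 -> [6 7 9 8 7]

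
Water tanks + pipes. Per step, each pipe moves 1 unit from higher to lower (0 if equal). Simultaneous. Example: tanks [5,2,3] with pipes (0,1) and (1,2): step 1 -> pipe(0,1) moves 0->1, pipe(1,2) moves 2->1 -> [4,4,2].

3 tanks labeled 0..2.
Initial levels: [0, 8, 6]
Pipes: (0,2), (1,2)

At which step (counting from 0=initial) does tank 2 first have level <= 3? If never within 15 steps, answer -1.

Answer: -1

Derivation:
Step 1: flows [2->0,1->2] -> levels [1 7 6]
Step 2: flows [2->0,1->2] -> levels [2 6 6]
Step 3: flows [2->0,1=2] -> levels [3 6 5]
Step 4: flows [2->0,1->2] -> levels [4 5 5]
Step 5: flows [2->0,1=2] -> levels [5 5 4]
Step 6: flows [0->2,1->2] -> levels [4 4 6]
Step 7: flows [2->0,2->1] -> levels [5 5 4]
  -> period-2 cycle (repeats step 5); tank 2 never drops to <=3
Tank 2 never reaches <=3 within 15 steps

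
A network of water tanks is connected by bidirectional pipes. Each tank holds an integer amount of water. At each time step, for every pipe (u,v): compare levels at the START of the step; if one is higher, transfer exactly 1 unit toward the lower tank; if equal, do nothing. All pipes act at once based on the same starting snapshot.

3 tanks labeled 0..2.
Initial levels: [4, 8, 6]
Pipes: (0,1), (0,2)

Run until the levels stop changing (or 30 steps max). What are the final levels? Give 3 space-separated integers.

Answer: 6 6 6

Derivation:
Step 1: flows [1->0,2->0] -> levels [6 7 5]
Step 2: flows [1->0,0->2] -> levels [6 6 6]
Step 3: flows [0=1,0=2] -> levels [6 6 6]
  -> stable (no change)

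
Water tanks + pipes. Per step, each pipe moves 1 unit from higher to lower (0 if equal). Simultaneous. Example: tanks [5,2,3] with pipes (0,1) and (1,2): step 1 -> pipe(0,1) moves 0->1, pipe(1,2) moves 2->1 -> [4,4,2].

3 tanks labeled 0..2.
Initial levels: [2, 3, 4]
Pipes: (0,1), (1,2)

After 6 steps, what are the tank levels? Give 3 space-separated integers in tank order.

Step 1: flows [1->0,2->1] -> levels [3 3 3]
Step 2: flows [0=1,1=2] -> levels [3 3 3]
  -> stable; steps 3..6 unchanged -> [3 3 3]

Answer: 3 3 3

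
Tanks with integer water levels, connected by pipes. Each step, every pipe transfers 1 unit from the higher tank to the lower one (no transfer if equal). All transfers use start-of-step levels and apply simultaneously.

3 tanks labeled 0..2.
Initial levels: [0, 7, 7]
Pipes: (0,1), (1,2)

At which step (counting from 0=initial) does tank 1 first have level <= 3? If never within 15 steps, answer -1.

Answer: -1

Derivation:
Step 1: flows [1->0,1=2] -> levels [1 6 7]
Step 2: flows [1->0,2->1] -> levels [2 6 6]
Step 3: flows [1->0,1=2] -> levels [3 5 6]
Step 4: flows [1->0,2->1] -> levels [4 5 5]
Step 5: flows [1->0,1=2] -> levels [5 4 5]
Step 6: flows [0->1,2->1] -> levels [4 6 4]
Step 7: flows [1->0,1->2] -> levels [5 4 5]
  -> period-2 cycle (repeats step 5); tank 1 never drops to <=3
Tank 1 never reaches <=3 within 15 steps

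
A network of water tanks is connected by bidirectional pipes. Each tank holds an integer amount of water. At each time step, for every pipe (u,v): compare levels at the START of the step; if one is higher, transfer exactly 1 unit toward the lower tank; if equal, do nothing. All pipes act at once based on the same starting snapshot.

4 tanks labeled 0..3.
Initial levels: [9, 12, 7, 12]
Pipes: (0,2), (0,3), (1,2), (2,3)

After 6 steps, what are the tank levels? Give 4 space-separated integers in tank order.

Step 1: flows [0->2,3->0,1->2,3->2] -> levels [9 11 10 10]
Step 2: flows [2->0,3->0,1->2,2=3] -> levels [11 10 10 9]
Step 3: flows [0->2,0->3,1=2,2->3] -> levels [9 10 10 11]
Step 4: flows [2->0,3->0,1=2,3->2] -> levels [11 10 10 9]
  -> period-2 cycle: step 4 state = step 2 state
  -> state at step 6: (6-2) mod 2 = 0, same as step 2 -> [11 10 10 9]

Answer: 11 10 10 9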